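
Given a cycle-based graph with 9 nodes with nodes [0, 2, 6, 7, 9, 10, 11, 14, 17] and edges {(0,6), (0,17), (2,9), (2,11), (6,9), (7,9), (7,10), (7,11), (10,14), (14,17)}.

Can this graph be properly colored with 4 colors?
A valid 4-coloring: color 1: [2, 6, 7, 17]; color 2: [0, 9, 11, 14]; color 3: [10].
(χ(G) = 3 ≤ 4.)

Yes, G is 4-colorable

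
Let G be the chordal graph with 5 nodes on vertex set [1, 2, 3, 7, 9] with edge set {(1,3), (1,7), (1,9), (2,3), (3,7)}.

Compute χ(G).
Clique number ω(G) = 3 (lower bound: χ ≥ ω).
The clique on [1, 3, 7] has size 3, forcing χ ≥ 3, and the coloring below uses 3 colors, so χ(G) = 3.
A valid 3-coloring: color 1: [3, 9]; color 2: [1, 2]; color 3: [7].

χ(G) = 3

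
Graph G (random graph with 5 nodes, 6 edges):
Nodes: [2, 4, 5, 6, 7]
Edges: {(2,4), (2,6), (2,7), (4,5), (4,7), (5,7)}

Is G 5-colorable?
A valid 5-coloring: color 1: [4, 6]; color 2: [2, 5]; color 3: [7].
(χ(G) = 3 ≤ 5.)

Yes, G is 5-colorable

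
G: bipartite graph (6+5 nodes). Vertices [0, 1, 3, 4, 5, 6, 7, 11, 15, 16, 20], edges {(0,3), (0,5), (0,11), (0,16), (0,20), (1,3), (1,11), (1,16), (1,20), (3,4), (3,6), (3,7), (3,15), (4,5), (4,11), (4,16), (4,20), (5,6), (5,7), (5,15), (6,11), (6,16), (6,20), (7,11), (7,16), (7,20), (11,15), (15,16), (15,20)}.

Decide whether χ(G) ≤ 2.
Yes, G is 2-colorable

A valid 2-coloring: color 1: [3, 5, 11, 16, 20]; color 2: [0, 1, 4, 6, 7, 15].
(χ(G) = 2 ≤ 2.)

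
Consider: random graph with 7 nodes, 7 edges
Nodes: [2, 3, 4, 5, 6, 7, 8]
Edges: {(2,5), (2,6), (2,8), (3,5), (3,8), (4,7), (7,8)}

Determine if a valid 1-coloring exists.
Edge (2,8) forces its endpoints to differ, so 1 color is not enough.

No, G is not 1-colorable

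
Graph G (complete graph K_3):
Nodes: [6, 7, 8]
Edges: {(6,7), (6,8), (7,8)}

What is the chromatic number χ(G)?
χ(G) = 3

Clique number ω(G) = 3 (lower bound: χ ≥ ω).
The clique on [6, 7, 8] has size 3, forcing χ ≥ 3, and the coloring below uses 3 colors, so χ(G) = 3.
A valid 3-coloring: color 1: [7]; color 2: [8]; color 3: [6].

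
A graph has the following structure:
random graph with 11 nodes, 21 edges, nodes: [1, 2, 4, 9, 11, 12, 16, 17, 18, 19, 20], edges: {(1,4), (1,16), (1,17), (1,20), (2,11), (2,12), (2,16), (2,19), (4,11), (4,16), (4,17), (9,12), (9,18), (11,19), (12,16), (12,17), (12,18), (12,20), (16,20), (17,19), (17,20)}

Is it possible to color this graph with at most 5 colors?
Yes, G is 5-colorable

A valid 5-coloring: color 1: [1, 12, 19]; color 2: [9, 11, 16, 17]; color 3: [2, 4, 18, 20].
(χ(G) = 3 ≤ 5.)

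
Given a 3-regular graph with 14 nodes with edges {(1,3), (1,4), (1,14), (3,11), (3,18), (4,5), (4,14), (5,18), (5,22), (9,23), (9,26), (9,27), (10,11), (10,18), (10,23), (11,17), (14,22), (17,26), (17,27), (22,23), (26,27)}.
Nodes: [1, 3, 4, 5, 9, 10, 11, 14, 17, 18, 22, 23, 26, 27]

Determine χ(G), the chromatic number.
Clique number ω(G) = 3 (lower bound: χ ≥ ω).
The clique on [1, 4, 14] has size 3, forcing χ ≥ 3, and the coloring below uses 3 colors, so χ(G) = 3.
A valid 3-coloring: color 1: [3, 5, 9, 10, 14, 17]; color 2: [4, 11, 18, 22, 27]; color 3: [1, 23, 26].

χ(G) = 3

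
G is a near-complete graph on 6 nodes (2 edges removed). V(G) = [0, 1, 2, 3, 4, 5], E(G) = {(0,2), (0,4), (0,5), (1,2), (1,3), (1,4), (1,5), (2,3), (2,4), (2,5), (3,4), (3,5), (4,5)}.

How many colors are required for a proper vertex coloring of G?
Clique number ω(G) = 5 (lower bound: χ ≥ ω).
The clique on [1, 2, 3, 4, 5] has size 5, forcing χ ≥ 5, and the coloring below uses 5 colors, so χ(G) = 5.
A valid 5-coloring: color 1: [4]; color 2: [5]; color 3: [2]; color 4: [0, 1]; color 5: [3].

χ(G) = 5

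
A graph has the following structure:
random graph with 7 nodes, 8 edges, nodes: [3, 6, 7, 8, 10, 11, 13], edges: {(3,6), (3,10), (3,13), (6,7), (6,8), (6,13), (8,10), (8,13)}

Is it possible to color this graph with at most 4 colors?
A valid 4-coloring: color 1: [6, 10, 11]; color 2: [3, 7, 8]; color 3: [13].
(χ(G) = 3 ≤ 4.)

Yes, G is 4-colorable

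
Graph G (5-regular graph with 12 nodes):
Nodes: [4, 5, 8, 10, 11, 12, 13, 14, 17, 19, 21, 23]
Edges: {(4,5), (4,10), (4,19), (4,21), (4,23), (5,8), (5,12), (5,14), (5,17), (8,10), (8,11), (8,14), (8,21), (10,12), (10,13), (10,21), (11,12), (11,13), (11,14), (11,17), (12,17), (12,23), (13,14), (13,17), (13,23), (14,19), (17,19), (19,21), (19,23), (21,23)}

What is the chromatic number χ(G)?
χ(G) = 4

Clique number ω(G) = 4 (lower bound: χ ≥ ω).
The clique on [4, 19, 21, 23] has size 4, forcing χ ≥ 4, and the coloring below uses 4 colors, so χ(G) = 4.
A valid 4-coloring: color 1: [12, 14, 21]; color 2: [4, 8, 13]; color 3: [5, 10, 11, 19]; color 4: [17, 23].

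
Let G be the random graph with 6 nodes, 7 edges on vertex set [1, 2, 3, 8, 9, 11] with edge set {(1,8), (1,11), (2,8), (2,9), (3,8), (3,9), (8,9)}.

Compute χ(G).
χ(G) = 3

Clique number ω(G) = 3 (lower bound: χ ≥ ω).
The clique on [2, 8, 9] has size 3, forcing χ ≥ 3, and the coloring below uses 3 colors, so χ(G) = 3.
A valid 3-coloring: color 1: [8, 11]; color 2: [1, 9]; color 3: [2, 3].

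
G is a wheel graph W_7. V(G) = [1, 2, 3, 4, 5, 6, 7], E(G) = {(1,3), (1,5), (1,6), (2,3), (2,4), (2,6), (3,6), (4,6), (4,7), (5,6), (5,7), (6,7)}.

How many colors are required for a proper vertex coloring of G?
χ(G) = 3

Clique number ω(G) = 3 (lower bound: χ ≥ ω).
The clique on [1, 3, 6] has size 3, forcing χ ≥ 3, and the coloring below uses 3 colors, so χ(G) = 3.
A valid 3-coloring: color 1: [6]; color 2: [1, 2, 7]; color 3: [3, 4, 5].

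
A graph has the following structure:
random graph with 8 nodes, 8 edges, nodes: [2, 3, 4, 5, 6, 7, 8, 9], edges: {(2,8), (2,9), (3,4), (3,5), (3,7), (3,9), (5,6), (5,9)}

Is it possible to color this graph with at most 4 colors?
Yes, G is 4-colorable

A valid 4-coloring: color 1: [2, 3, 6]; color 2: [4, 5, 7, 8]; color 3: [9].
(χ(G) = 3 ≤ 4.)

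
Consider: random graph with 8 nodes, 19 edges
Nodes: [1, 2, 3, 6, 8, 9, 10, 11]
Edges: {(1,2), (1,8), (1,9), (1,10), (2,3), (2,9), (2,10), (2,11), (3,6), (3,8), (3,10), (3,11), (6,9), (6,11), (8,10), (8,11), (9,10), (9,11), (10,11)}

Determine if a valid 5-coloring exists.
Yes, G is 5-colorable

A valid 5-coloring: color 1: [6, 10]; color 2: [1, 11]; color 3: [2, 8]; color 4: [3, 9].
(χ(G) = 4 ≤ 5.)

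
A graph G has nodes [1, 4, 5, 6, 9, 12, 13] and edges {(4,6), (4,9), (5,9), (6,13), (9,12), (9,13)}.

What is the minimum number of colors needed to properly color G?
χ(G) = 2

Clique number ω(G) = 2 (lower bound: χ ≥ ω).
The graph is bipartite (no odd cycle), so 2 colors suffice: χ(G) = 2.
A valid 2-coloring: color 1: [1, 6, 9]; color 2: [4, 5, 12, 13].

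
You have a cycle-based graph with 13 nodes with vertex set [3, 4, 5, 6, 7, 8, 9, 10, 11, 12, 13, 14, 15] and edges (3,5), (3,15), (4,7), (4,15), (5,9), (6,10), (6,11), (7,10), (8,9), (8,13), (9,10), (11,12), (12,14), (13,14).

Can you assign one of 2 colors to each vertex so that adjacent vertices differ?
No, G is not 2-colorable

Odd cycle [15, 4, 7, 10, 9, 5, 3] needs 3 colors (χ ≥ 3).
Hence χ(G) ≥ 3 > 2, so no proper 2-coloring exists.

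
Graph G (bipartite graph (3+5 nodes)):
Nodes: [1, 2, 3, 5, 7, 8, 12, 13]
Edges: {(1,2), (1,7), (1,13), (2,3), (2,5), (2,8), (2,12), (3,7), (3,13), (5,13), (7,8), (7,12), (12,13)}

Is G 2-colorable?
A valid 2-coloring: color 1: [2, 7, 13]; color 2: [1, 3, 5, 8, 12].
(χ(G) = 2 ≤ 2.)

Yes, G is 2-colorable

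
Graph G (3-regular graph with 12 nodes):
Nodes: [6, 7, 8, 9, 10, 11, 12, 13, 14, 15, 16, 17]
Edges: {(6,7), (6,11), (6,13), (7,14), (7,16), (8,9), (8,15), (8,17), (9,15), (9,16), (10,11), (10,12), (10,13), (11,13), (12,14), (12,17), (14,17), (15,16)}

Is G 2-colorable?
No, G is not 2-colorable

The clique on vertices [6, 11, 13] has size 3 > 2, so it alone needs 3 colors.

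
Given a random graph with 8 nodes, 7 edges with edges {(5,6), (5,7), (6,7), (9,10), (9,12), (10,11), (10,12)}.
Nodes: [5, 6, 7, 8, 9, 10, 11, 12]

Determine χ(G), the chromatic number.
χ(G) = 3

Clique number ω(G) = 3 (lower bound: χ ≥ ω).
The clique on [5, 6, 7] has size 3, forcing χ ≥ 3, and the coloring below uses 3 colors, so χ(G) = 3.
A valid 3-coloring: color 1: [7, 8, 10]; color 2: [6, 11, 12]; color 3: [5, 9].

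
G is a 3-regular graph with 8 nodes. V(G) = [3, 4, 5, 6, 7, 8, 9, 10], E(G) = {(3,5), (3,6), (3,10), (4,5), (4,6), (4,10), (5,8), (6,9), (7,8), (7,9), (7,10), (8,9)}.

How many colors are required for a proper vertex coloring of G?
Clique number ω(G) = 3 (lower bound: χ ≥ ω).
The clique on [7, 8, 9] has size 3, forcing χ ≥ 3, and the coloring below uses 3 colors, so χ(G) = 3.
A valid 3-coloring: color 1: [3, 4, 7]; color 2: [5, 9, 10]; color 3: [6, 8].

χ(G) = 3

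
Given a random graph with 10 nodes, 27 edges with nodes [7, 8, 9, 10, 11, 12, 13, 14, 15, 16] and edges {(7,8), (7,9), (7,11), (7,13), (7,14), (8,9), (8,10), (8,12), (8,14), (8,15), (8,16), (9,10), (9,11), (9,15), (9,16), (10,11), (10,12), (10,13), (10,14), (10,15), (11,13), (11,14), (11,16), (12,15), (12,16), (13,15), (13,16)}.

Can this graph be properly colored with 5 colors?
A valid 5-coloring: color 1: [8, 11]; color 2: [7, 10, 16]; color 3: [9, 12, 13, 14]; color 4: [15].
(χ(G) = 4 ≤ 5.)

Yes, G is 5-colorable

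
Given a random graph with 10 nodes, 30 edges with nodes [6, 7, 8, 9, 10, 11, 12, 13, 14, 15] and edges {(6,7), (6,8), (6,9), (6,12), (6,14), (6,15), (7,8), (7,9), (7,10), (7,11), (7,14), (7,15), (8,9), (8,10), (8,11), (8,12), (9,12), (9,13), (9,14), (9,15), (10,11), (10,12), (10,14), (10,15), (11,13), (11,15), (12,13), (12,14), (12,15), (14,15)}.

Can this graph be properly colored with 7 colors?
Yes, G is 7-colorable

A valid 7-coloring: color 1: [7, 12]; color 2: [9, 10]; color 3: [8, 13, 15]; color 4: [6, 11]; color 5: [14].
(χ(G) = 5 ≤ 7.)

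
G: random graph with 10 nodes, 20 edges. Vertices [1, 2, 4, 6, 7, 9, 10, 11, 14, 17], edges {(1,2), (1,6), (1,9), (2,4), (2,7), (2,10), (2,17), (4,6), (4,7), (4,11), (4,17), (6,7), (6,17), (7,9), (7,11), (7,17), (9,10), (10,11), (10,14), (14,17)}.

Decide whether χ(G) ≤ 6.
A valid 6-coloring: color 1: [1, 7, 10]; color 2: [2, 6, 9, 11, 14]; color 3: [17]; color 4: [4].
(χ(G) = 4 ≤ 6.)

Yes, G is 6-colorable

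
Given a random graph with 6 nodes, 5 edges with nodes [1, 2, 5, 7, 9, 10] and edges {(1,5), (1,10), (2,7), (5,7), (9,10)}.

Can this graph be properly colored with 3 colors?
A valid 3-coloring: color 1: [2, 5, 10]; color 2: [1, 7, 9].
(χ(G) = 2 ≤ 3.)

Yes, G is 3-colorable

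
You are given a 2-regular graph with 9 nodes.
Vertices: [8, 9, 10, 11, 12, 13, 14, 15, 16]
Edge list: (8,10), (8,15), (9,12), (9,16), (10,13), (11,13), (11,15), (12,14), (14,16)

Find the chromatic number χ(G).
χ(G) = 3

Clique number ω(G) = 2 (lower bound: χ ≥ ω).
Odd cycle [8, 15, 11, 13, 10] needs 3 colors (χ ≥ 3).
The coloring below uses 3 colors, so χ(G) = 3.
A valid 3-coloring: color 1: [8, 9, 13, 14]; color 2: [10, 11, 12, 16]; color 3: [15].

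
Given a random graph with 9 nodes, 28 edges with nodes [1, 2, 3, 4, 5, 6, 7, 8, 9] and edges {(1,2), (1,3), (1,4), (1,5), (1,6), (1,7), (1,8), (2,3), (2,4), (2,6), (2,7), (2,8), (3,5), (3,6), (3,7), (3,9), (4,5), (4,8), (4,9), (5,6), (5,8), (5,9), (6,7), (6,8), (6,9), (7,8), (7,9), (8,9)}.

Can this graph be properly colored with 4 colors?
No, G is not 4-colorable

The clique on vertices [1, 2, 6, 7, 8] has size 5 > 4, so it alone needs 5 colors.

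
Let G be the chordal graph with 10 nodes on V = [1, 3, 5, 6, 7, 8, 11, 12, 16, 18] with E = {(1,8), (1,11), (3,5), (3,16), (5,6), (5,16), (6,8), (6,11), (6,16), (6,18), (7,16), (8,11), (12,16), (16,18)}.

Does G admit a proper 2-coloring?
The clique on vertices [1, 8, 11] has size 3 > 2, so it alone needs 3 colors.

No, G is not 2-colorable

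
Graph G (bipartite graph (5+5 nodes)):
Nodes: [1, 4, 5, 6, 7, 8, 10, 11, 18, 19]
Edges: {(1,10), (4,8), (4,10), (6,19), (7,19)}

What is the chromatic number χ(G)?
χ(G) = 2

Clique number ω(G) = 2 (lower bound: χ ≥ ω).
The graph is bipartite (no odd cycle), so 2 colors suffice: χ(G) = 2.
A valid 2-coloring: color 1: [5, 8, 10, 11, 18, 19]; color 2: [1, 4, 6, 7].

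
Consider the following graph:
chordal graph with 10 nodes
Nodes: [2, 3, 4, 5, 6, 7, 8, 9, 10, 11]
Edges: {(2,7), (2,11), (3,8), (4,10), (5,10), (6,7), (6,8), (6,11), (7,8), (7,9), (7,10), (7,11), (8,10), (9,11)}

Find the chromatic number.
Clique number ω(G) = 3 (lower bound: χ ≥ ω).
The clique on [7, 8, 10] has size 3, forcing χ ≥ 3, and the coloring below uses 3 colors, so χ(G) = 3.
A valid 3-coloring: color 1: [3, 4, 5, 7]; color 2: [8, 11]; color 3: [2, 6, 9, 10].

χ(G) = 3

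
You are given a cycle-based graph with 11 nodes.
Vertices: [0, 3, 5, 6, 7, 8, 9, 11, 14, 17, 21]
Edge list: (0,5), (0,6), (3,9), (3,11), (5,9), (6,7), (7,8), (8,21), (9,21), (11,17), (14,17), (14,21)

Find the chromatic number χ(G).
χ(G) = 3

Clique number ω(G) = 2 (lower bound: χ ≥ ω).
Odd cycle [8, 7, 6, 0, 5, 9, 21] needs 3 colors (χ ≥ 3).
The coloring below uses 3 colors, so χ(G) = 3.
A valid 3-coloring: color 1: [0, 3, 7, 17, 21]; color 2: [6, 8, 9, 11, 14]; color 3: [5].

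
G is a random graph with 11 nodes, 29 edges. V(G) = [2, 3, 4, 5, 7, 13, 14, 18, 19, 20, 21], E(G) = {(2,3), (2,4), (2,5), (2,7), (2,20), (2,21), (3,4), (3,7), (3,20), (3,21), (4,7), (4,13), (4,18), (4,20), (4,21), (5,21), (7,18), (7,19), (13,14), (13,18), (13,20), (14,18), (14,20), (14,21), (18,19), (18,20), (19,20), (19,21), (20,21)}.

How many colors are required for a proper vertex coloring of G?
Clique number ω(G) = 5 (lower bound: χ ≥ ω).
The clique on [2, 3, 4, 20, 21] has size 5, forcing χ ≥ 5, and the coloring below uses 5 colors, so χ(G) = 5.
A valid 5-coloring: color 1: [5, 7, 20]; color 2: [18, 21]; color 3: [4, 14, 19]; color 4: [2, 13]; color 5: [3].

χ(G) = 5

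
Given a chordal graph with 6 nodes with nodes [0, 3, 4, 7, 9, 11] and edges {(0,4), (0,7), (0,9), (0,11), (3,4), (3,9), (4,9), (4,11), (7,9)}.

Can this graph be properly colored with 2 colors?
No, G is not 2-colorable

The clique on vertices [0, 4, 9] has size 3 > 2, so it alone needs 3 colors.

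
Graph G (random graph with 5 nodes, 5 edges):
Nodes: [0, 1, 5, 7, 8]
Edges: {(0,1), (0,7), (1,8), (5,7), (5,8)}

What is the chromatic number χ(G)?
Clique number ω(G) = 2 (lower bound: χ ≥ ω).
Odd cycle [1, 8, 5, 7, 0] needs 3 colors (χ ≥ 3).
The coloring below uses 3 colors, so χ(G) = 3.
A valid 3-coloring: color 1: [7, 8]; color 2: [0, 5]; color 3: [1].

χ(G) = 3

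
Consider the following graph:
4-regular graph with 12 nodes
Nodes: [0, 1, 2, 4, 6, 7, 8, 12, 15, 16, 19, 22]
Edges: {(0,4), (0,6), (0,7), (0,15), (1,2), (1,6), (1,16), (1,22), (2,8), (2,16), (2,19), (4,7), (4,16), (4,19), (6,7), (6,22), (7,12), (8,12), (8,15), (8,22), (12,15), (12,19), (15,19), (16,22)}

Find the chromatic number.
χ(G) = 4

Clique number ω(G) = 3 (lower bound: χ ≥ ω).
Suppose a proper 3-coloring c exists. The clique [0, 4, 7] takes 3 distinct colors; by symmetry let c(0) = 1, c(4) = 2, c(7) = 3.
- Vertex 6: neighbors [0, 7] already have colors [1, 3] ⇒ c(6) = 2.
- Vertex 1: neighbors [6] already have colors [2]; try each remaining color.
- Case c(1) = 1:
  - Vertex 16: neighbors [1, 4] already have colors [1, 2] ⇒ c(16) = 3.
  - Vertex 22: neighbors [1, 6, 16] already have colors [1, 2, 3] — all 3 colors blocked. Contradiction.
- Case c(1) = 3:
  - Vertex 16: neighbors [4, 1] already have colors [2, 3] ⇒ c(16) = 1.
  - Vertex 22: neighbors [16, 6, 1] already have colors [1, 2, 3] — all 3 colors blocked. Contradiction.
Every case ends in a contradiction, so G has no proper 3-coloring (χ ≥ 4).
The coloring below uses 4 colors, so χ(G) = 4.
A valid 4-coloring: color 1: [0, 8, 16, 19]; color 2: [2, 4, 6, 12]; color 3: [7, 15, 22]; color 4: [1].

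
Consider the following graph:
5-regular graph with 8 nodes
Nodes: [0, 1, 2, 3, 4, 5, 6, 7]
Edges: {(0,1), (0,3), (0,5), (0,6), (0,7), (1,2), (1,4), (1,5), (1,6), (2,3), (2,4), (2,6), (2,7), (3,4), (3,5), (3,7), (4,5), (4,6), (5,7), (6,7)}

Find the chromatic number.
Clique number ω(G) = 4 (lower bound: χ ≥ ω).
The clique on [0, 3, 5, 7] has size 4, forcing χ ≥ 4, and the coloring below uses 4 colors, so χ(G) = 4.
A valid 4-coloring: color 1: [4, 7]; color 2: [0, 2]; color 3: [5, 6]; color 4: [1, 3].

χ(G) = 4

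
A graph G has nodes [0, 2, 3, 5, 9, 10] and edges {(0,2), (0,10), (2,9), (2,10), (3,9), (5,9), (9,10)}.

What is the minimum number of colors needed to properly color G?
Clique number ω(G) = 3 (lower bound: χ ≥ ω).
The clique on [0, 2, 10] has size 3, forcing χ ≥ 3, and the coloring below uses 3 colors, so χ(G) = 3.
A valid 3-coloring: color 1: [0, 9]; color 2: [3, 5, 10]; color 3: [2].

χ(G) = 3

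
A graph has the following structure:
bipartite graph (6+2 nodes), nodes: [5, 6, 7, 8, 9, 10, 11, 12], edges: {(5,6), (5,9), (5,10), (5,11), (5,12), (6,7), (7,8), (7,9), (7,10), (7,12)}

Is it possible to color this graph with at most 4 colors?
A valid 4-coloring: color 1: [5, 7]; color 2: [6, 8, 9, 10, 11, 12].
(χ(G) = 2 ≤ 4.)

Yes, G is 4-colorable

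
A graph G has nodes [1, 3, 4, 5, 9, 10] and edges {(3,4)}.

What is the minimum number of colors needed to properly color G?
χ(G) = 2

Clique number ω(G) = 2 (lower bound: χ ≥ ω).
The graph is bipartite (no odd cycle), so 2 colors suffice: χ(G) = 2.
A valid 2-coloring: color 1: [1, 3, 5, 9, 10]; color 2: [4].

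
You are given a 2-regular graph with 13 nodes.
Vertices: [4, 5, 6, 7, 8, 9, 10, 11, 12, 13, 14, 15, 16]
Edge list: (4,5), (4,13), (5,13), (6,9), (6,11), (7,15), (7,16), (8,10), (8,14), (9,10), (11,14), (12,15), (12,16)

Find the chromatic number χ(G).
Clique number ω(G) = 3 (lower bound: χ ≥ ω).
The clique on [4, 5, 13] has size 3, forcing χ ≥ 3, and the coloring below uses 3 colors, so χ(G) = 3.
A valid 3-coloring: color 1: [5, 7, 8, 9, 11, 12]; color 2: [6, 10, 13, 14, 15, 16]; color 3: [4].

χ(G) = 3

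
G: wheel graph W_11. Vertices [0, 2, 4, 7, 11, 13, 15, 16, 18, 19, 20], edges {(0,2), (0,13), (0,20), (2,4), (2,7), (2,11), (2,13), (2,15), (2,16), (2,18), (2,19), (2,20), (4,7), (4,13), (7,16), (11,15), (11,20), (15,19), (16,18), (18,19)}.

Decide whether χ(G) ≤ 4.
Yes, G is 4-colorable

A valid 4-coloring: color 1: [2]; color 2: [0, 4, 11, 16, 19]; color 3: [7, 13, 15, 18, 20].
(χ(G) = 3 ≤ 4.)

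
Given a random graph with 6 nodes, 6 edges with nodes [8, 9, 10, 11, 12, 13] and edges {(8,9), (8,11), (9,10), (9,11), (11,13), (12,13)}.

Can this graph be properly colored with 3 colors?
Yes, G is 3-colorable

A valid 3-coloring: color 1: [10, 11, 12]; color 2: [9, 13]; color 3: [8].
(χ(G) = 3 ≤ 3.)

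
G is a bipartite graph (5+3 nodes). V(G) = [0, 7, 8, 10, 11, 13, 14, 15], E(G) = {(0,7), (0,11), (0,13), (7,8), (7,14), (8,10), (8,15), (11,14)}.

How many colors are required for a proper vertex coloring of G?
Clique number ω(G) = 2 (lower bound: χ ≥ ω).
The graph is bipartite (no odd cycle), so 2 colors suffice: χ(G) = 2.
A valid 2-coloring: color 1: [7, 10, 11, 13, 15]; color 2: [0, 8, 14].

χ(G) = 2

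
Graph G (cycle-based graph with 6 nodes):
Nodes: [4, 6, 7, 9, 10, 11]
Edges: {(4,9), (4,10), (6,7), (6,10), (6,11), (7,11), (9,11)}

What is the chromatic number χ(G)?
Clique number ω(G) = 3 (lower bound: χ ≥ ω).
The clique on [6, 7, 11] has size 3, forcing χ ≥ 3, and the coloring below uses 3 colors, so χ(G) = 3.
A valid 3-coloring: color 1: [6, 9]; color 2: [10, 11]; color 3: [4, 7].

χ(G) = 3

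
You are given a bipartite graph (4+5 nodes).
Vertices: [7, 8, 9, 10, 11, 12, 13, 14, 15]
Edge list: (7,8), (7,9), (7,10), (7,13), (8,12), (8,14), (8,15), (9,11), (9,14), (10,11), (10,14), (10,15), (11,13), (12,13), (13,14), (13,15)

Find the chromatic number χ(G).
χ(G) = 2

Clique number ω(G) = 2 (lower bound: χ ≥ ω).
The graph is bipartite (no odd cycle), so 2 colors suffice: χ(G) = 2.
A valid 2-coloring: color 1: [8, 9, 10, 13]; color 2: [7, 11, 12, 14, 15].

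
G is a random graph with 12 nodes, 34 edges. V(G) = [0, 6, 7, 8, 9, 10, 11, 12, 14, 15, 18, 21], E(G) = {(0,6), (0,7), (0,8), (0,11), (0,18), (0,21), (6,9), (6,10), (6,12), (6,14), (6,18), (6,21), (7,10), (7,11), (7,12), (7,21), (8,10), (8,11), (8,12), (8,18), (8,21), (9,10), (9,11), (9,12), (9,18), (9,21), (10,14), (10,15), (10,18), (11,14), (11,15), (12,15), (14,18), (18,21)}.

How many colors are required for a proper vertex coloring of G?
χ(G) = 4

Clique number ω(G) = 4 (lower bound: χ ≥ ω).
The clique on [0, 6, 18, 21] has size 4, forcing χ ≥ 4, and the coloring below uses 4 colors, so χ(G) = 4.
A valid 4-coloring: color 1: [6, 7, 8, 15]; color 2: [10, 11, 12, 21]; color 3: [18]; color 4: [0, 9, 14].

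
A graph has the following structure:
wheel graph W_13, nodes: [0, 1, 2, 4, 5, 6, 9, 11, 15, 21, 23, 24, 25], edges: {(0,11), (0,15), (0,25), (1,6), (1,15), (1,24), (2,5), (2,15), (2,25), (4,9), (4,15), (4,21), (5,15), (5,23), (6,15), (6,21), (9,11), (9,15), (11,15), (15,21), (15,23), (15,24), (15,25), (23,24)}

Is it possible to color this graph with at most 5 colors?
Yes, G is 5-colorable

A valid 5-coloring: color 1: [15]; color 2: [4, 5, 6, 11, 24, 25]; color 3: [0, 1, 2, 9, 21, 23].
(χ(G) = 3 ≤ 5.)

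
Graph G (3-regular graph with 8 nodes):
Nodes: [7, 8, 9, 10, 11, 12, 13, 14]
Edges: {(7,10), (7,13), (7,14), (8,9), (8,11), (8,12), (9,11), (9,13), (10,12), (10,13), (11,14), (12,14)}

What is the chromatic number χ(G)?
χ(G) = 3

Clique number ω(G) = 3 (lower bound: χ ≥ ω).
The clique on [7, 10, 13] has size 3, forcing χ ≥ 3, and the coloring below uses 3 colors, so χ(G) = 3.
A valid 3-coloring: color 1: [11, 12, 13]; color 2: [9, 10, 14]; color 3: [7, 8].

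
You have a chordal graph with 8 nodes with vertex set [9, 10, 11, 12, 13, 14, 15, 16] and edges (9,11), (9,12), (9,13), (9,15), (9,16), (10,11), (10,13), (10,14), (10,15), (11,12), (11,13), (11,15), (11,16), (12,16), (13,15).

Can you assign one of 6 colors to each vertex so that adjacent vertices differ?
A valid 6-coloring: color 1: [11, 14]; color 2: [9, 10]; color 3: [15, 16]; color 4: [12, 13].
(χ(G) = 4 ≤ 6.)

Yes, G is 6-colorable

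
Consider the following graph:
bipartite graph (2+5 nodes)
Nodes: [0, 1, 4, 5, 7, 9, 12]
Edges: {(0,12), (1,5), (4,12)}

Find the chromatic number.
Clique number ω(G) = 2 (lower bound: χ ≥ ω).
The graph is bipartite (no odd cycle), so 2 colors suffice: χ(G) = 2.
A valid 2-coloring: color 1: [5, 7, 9, 12]; color 2: [0, 1, 4].

χ(G) = 2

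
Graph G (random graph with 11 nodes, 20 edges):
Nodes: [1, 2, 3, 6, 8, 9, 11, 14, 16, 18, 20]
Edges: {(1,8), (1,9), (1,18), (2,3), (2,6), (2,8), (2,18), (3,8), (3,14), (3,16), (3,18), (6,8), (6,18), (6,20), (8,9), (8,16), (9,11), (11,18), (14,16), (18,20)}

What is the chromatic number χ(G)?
Clique number ω(G) = 3 (lower bound: χ ≥ ω).
The clique on [3, 8, 16] has size 3, forcing χ ≥ 3, and the coloring below uses 3 colors, so χ(G) = 3.
A valid 3-coloring: color 1: [8, 14, 18]; color 2: [3, 6, 9]; color 3: [1, 2, 11, 16, 20].

χ(G) = 3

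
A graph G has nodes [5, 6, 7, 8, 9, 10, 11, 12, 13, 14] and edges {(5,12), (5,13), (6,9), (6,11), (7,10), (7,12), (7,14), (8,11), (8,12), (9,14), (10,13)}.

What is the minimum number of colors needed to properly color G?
χ(G) = 3

Clique number ω(G) = 2 (lower bound: χ ≥ ω).
Odd cycle [7, 10, 13, 5, 12] needs 3 colors (χ ≥ 3).
The coloring below uses 3 colors, so χ(G) = 3.
A valid 3-coloring: color 1: [9, 10, 11, 12]; color 2: [5, 6, 7, 8]; color 3: [13, 14].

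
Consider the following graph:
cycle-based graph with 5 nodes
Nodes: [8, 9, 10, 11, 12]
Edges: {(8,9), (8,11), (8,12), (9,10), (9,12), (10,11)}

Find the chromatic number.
χ(G) = 3

Clique number ω(G) = 3 (lower bound: χ ≥ ω).
The clique on [8, 9, 12] has size 3, forcing χ ≥ 3, and the coloring below uses 3 colors, so χ(G) = 3.
A valid 3-coloring: color 1: [8, 10]; color 2: [9, 11]; color 3: [12].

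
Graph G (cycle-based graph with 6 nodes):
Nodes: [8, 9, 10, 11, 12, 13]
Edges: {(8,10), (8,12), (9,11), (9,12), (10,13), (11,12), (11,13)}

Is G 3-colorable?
Yes, G is 3-colorable

A valid 3-coloring: color 1: [8, 11]; color 2: [10, 12]; color 3: [9, 13].
(χ(G) = 3 ≤ 3.)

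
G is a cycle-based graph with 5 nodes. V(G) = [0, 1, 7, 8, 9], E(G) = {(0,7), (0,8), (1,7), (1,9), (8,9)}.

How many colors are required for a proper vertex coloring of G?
χ(G) = 3

Clique number ω(G) = 2 (lower bound: χ ≥ ω).
Odd cycle [9, 1, 7, 0, 8] needs 3 colors (χ ≥ 3).
The coloring below uses 3 colors, so χ(G) = 3.
A valid 3-coloring: color 1: [0, 9]; color 2: [1, 8]; color 3: [7].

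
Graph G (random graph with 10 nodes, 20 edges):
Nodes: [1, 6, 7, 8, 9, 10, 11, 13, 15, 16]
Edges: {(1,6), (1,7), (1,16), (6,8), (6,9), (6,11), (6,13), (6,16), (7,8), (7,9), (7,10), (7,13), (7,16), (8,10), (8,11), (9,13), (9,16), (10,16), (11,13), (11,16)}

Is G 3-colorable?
A valid 3-coloring: color 1: [8, 13, 15, 16]; color 2: [6, 7]; color 3: [1, 9, 10, 11].
(χ(G) = 3 ≤ 3.)

Yes, G is 3-colorable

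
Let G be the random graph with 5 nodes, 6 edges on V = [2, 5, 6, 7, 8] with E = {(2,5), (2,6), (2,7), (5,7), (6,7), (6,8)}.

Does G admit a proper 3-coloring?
A valid 3-coloring: color 1: [5, 6]; color 2: [7, 8]; color 3: [2].
(χ(G) = 3 ≤ 3.)

Yes, G is 3-colorable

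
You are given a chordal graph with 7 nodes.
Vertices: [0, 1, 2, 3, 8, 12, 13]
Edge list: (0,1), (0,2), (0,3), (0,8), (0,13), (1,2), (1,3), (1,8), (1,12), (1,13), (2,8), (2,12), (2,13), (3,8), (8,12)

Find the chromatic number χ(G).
Clique number ω(G) = 4 (lower bound: χ ≥ ω).
The clique on [0, 1, 2, 8] has size 4, forcing χ ≥ 4, and the coloring below uses 4 colors, so χ(G) = 4.
A valid 4-coloring: color 1: [1]; color 2: [8, 13]; color 3: [0, 12]; color 4: [2, 3].

χ(G) = 4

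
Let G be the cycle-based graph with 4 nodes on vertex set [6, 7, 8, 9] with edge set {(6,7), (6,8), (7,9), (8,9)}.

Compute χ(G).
Clique number ω(G) = 2 (lower bound: χ ≥ ω).
The graph is bipartite (no odd cycle), so 2 colors suffice: χ(G) = 2.
A valid 2-coloring: color 1: [7, 8]; color 2: [6, 9].

χ(G) = 2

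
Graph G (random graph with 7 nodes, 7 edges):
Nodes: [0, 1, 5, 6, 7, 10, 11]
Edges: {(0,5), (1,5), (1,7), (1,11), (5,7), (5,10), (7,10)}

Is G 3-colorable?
A valid 3-coloring: color 1: [5, 6, 11]; color 2: [0, 1, 10]; color 3: [7].
(χ(G) = 3 ≤ 3.)

Yes, G is 3-colorable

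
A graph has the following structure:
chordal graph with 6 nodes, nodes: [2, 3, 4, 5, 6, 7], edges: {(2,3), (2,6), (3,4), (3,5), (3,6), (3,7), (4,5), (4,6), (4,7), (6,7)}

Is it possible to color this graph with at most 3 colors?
The clique on vertices [3, 4, 6, 7] has size 4 > 3, so it alone needs 4 colors.

No, G is not 3-colorable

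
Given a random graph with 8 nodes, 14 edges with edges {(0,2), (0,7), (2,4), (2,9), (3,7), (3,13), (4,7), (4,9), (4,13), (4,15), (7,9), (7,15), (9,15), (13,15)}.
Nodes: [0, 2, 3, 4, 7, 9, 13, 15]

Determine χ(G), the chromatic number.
χ(G) = 4

Clique number ω(G) = 4 (lower bound: χ ≥ ω).
The clique on [4, 7, 9, 15] has size 4, forcing χ ≥ 4, and the coloring below uses 4 colors, so χ(G) = 4.
A valid 4-coloring: color 1: [2, 7, 13]; color 2: [0, 3, 4]; color 3: [15]; color 4: [9].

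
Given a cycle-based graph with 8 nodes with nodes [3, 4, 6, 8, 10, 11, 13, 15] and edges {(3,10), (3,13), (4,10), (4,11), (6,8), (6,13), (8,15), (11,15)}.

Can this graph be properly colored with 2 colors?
A valid 2-coloring: color 1: [8, 10, 11, 13]; color 2: [3, 4, 6, 15].
(χ(G) = 2 ≤ 2.)

Yes, G is 2-colorable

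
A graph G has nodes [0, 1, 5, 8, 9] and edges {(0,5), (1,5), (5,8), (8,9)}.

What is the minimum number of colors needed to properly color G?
χ(G) = 2

Clique number ω(G) = 2 (lower bound: χ ≥ ω).
The graph is bipartite (no odd cycle), so 2 colors suffice: χ(G) = 2.
A valid 2-coloring: color 1: [5, 9]; color 2: [0, 1, 8].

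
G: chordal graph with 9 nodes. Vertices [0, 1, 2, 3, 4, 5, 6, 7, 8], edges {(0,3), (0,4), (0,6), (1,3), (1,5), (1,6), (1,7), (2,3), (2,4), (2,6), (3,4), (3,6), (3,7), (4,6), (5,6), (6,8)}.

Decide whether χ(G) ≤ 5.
Yes, G is 5-colorable

A valid 5-coloring: color 1: [6, 7]; color 2: [3, 5, 8]; color 3: [1, 4]; color 4: [0, 2].
(χ(G) = 4 ≤ 5.)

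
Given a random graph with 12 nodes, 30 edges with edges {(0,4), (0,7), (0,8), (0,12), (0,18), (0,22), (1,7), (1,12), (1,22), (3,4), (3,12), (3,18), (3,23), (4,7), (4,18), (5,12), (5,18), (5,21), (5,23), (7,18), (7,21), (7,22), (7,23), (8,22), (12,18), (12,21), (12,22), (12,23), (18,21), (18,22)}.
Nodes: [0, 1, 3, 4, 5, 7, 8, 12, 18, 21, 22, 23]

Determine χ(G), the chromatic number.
χ(G) = 4

Clique number ω(G) = 4 (lower bound: χ ≥ ω).
The clique on [0, 4, 7, 18] has size 4, forcing χ ≥ 4, and the coloring below uses 4 colors, so χ(G) = 4.
A valid 4-coloring: color 1: [7, 8, 12]; color 2: [1, 18, 23]; color 3: [4, 5, 22]; color 4: [0, 3, 21].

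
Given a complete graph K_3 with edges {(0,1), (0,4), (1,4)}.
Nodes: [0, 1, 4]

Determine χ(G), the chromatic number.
χ(G) = 3

Clique number ω(G) = 3 (lower bound: χ ≥ ω).
The clique on [0, 1, 4] has size 3, forcing χ ≥ 3, and the coloring below uses 3 colors, so χ(G) = 3.
A valid 3-coloring: color 1: [0]; color 2: [1]; color 3: [4].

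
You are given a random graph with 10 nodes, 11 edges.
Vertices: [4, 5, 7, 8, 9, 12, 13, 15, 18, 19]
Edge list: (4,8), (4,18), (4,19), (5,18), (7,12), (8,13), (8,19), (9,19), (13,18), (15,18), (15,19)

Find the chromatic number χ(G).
Clique number ω(G) = 3 (lower bound: χ ≥ ω).
The clique on [4, 8, 19] has size 3, forcing χ ≥ 3, and the coloring below uses 3 colors, so χ(G) = 3.
A valid 3-coloring: color 1: [7, 18, 19]; color 2: [5, 8, 9, 12, 15]; color 3: [4, 13].

χ(G) = 3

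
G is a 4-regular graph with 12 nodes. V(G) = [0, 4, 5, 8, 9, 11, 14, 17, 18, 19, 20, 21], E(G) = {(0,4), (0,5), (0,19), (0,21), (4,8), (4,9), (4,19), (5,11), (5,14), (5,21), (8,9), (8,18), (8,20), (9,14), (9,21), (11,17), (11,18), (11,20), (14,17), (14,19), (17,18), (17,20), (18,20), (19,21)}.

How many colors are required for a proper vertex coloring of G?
χ(G) = 4

Clique number ω(G) = 4 (lower bound: χ ≥ ω).
The clique on [11, 17, 18, 20] has size 4, forcing χ ≥ 4, and the coloring below uses 4 colors, so χ(G) = 4.
A valid 4-coloring: color 1: [5, 8, 17, 19]; color 2: [0, 9, 11]; color 3: [4, 14, 18, 21]; color 4: [20].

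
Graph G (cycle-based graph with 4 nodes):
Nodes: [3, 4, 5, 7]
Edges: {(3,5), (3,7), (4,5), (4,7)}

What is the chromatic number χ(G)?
Clique number ω(G) = 2 (lower bound: χ ≥ ω).
The graph is bipartite (no odd cycle), so 2 colors suffice: χ(G) = 2.
A valid 2-coloring: color 1: [5, 7]; color 2: [3, 4].

χ(G) = 2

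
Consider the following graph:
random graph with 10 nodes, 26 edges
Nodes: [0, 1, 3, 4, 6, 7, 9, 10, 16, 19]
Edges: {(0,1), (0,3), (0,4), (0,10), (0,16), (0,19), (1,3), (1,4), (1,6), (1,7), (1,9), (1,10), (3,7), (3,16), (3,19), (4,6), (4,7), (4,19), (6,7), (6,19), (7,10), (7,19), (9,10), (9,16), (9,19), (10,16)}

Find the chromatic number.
Clique number ω(G) = 4 (lower bound: χ ≥ ω).
The clique on [1, 4, 6, 7] has size 4, forcing χ ≥ 4, and the coloring below uses 4 colors, so χ(G) = 4.
A valid 4-coloring: color 1: [1, 16, 19]; color 2: [0, 7, 9]; color 3: [3, 4, 10]; color 4: [6].

χ(G) = 4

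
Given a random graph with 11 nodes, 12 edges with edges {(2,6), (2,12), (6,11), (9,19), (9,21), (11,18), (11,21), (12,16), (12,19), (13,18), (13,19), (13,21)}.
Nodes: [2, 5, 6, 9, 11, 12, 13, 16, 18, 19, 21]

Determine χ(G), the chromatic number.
Clique number ω(G) = 2 (lower bound: χ ≥ ω).
Odd cycle [11, 18, 13, 19, 12, 2, 6] needs 3 colors (χ ≥ 3).
The coloring below uses 3 colors, so χ(G) = 3.
A valid 3-coloring: color 1: [2, 5, 16, 18, 19, 21]; color 2: [9, 11, 12, 13]; color 3: [6].

χ(G) = 3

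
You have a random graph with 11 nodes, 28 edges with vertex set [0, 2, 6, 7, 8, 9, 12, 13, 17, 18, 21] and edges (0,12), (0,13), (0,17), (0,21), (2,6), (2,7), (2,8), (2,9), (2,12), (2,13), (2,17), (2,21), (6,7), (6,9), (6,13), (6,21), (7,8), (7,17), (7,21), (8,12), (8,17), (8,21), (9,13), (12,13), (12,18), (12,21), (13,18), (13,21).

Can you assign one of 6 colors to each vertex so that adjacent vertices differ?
Yes, G is 6-colorable

A valid 6-coloring: color 1: [0, 2, 18]; color 2: [9, 17, 21]; color 3: [8, 13]; color 4: [6, 12]; color 5: [7].
(χ(G) = 5 ≤ 6.)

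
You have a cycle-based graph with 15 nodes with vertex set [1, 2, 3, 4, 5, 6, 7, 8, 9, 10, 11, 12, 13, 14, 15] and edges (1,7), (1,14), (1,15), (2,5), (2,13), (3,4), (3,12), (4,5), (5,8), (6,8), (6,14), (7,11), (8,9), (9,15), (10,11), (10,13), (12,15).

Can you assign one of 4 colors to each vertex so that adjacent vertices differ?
A valid 4-coloring: color 1: [3, 5, 6, 7, 10, 15]; color 2: [1, 4, 8, 11, 12, 13]; color 3: [2, 9, 14].
(χ(G) = 3 ≤ 4.)

Yes, G is 4-colorable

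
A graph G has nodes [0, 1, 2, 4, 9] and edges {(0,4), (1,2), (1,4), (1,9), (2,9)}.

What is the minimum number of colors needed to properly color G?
Clique number ω(G) = 3 (lower bound: χ ≥ ω).
The clique on [1, 2, 9] has size 3, forcing χ ≥ 3, and the coloring below uses 3 colors, so χ(G) = 3.
A valid 3-coloring: color 1: [0, 1]; color 2: [2, 4]; color 3: [9].

χ(G) = 3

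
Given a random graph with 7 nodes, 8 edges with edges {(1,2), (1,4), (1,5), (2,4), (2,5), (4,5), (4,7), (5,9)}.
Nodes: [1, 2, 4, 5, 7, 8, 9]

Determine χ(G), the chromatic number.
χ(G) = 4

Clique number ω(G) = 4 (lower bound: χ ≥ ω).
The clique on [1, 2, 4, 5] has size 4, forcing χ ≥ 4, and the coloring below uses 4 colors, so χ(G) = 4.
A valid 4-coloring: color 1: [4, 8, 9]; color 2: [5, 7]; color 3: [2]; color 4: [1].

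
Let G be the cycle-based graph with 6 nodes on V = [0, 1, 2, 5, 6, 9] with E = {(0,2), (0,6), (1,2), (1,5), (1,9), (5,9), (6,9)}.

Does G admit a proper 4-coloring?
A valid 4-coloring: color 1: [1, 6]; color 2: [0, 9]; color 3: [2, 5].
(χ(G) = 3 ≤ 4.)

Yes, G is 4-colorable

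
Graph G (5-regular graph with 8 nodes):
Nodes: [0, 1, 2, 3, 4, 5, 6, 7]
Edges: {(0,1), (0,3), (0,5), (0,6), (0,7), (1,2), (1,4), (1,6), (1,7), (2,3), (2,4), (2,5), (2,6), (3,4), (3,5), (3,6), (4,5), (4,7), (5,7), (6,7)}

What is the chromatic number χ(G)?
χ(G) = 4

Clique number ω(G) = 4 (lower bound: χ ≥ ω).
The clique on [0, 1, 6, 7] has size 4, forcing χ ≥ 4, and the coloring below uses 4 colors, so χ(G) = 4.
A valid 4-coloring: color 1: [1, 5]; color 2: [4, 6]; color 3: [0, 2]; color 4: [3, 7].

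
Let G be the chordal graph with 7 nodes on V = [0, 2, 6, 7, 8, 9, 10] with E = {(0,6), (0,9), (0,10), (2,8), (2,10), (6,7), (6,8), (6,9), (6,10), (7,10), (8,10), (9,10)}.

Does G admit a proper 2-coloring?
No, G is not 2-colorable

The clique on vertices [0, 6, 9, 10] has size 4 > 2, so it alone needs 4 colors.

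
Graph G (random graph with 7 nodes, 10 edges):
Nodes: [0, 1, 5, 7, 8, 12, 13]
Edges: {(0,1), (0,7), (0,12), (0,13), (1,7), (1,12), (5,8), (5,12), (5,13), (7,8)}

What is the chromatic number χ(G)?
χ(G) = 3

Clique number ω(G) = 3 (lower bound: χ ≥ ω).
The clique on [0, 1, 12] has size 3, forcing χ ≥ 3, and the coloring below uses 3 colors, so χ(G) = 3.
A valid 3-coloring: color 1: [0, 5]; color 2: [7, 12, 13]; color 3: [1, 8].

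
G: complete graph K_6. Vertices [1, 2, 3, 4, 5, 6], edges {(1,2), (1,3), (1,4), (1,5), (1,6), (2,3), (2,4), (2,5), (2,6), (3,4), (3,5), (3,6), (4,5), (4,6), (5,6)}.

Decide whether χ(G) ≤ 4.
The clique on vertices [1, 2, 3, 4, 5, 6] has size 6 > 4, so it alone needs 6 colors.

No, G is not 4-colorable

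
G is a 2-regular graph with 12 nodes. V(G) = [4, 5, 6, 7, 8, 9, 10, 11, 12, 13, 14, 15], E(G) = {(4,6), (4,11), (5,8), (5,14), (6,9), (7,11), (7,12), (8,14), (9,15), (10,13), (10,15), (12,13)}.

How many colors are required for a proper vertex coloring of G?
Clique number ω(G) = 3 (lower bound: χ ≥ ω).
The clique on [5, 8, 14] has size 3, forcing χ ≥ 3, and the coloring below uses 3 colors, so χ(G) = 3.
A valid 3-coloring: color 1: [6, 10, 11, 12, 14]; color 2: [4, 7, 8, 13, 15]; color 3: [5, 9].

χ(G) = 3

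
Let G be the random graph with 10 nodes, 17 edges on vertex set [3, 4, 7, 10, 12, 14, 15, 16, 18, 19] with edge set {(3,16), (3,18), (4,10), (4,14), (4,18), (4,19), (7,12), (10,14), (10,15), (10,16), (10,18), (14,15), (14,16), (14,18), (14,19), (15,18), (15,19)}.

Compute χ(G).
χ(G) = 4

Clique number ω(G) = 4 (lower bound: χ ≥ ω).
The clique on [4, 10, 14, 18] has size 4, forcing χ ≥ 4, and the coloring below uses 4 colors, so χ(G) = 4.
A valid 4-coloring: color 1: [3, 12, 14]; color 2: [7, 16, 18, 19]; color 3: [10]; color 4: [4, 15].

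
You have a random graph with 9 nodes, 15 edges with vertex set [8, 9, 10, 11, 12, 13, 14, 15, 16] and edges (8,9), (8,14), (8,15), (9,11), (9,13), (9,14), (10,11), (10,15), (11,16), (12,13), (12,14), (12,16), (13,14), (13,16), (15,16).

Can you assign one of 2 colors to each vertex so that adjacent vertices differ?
The clique on vertices [8, 9, 14] has size 3 > 2, so it alone needs 3 colors.

No, G is not 2-colorable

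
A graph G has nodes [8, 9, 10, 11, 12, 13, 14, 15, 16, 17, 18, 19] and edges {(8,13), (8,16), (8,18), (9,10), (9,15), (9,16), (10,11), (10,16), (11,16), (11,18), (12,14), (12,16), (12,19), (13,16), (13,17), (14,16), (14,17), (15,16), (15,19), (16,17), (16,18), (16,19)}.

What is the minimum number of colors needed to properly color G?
Clique number ω(G) = 3 (lower bound: χ ≥ ω).
Odd cycle [11, 10, 9, 15, 19, 12, 14, 17, 13, 8, 18] needs 3 colors (χ ≥ 3).
Vertex 16 is adjacent to every vertex of [8, 9, 10, 11, 12, 13, 14, 15, 17, 18, 19], which already need 3 colors among themselves, so 16 needs a new color (χ ≥ 4).
The coloring below uses 4 colors, so χ(G) = 4.
A valid 4-coloring: color 1: [16]; color 2: [8, 9, 11, 14, 19]; color 3: [10, 12, 15, 17, 18]; color 4: [13].

χ(G) = 4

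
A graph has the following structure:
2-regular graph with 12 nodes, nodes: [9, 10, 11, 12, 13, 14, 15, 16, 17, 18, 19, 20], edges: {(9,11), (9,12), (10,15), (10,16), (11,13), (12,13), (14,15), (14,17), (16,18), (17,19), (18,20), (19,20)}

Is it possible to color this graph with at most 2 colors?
Yes, G is 2-colorable

A valid 2-coloring: color 1: [11, 12, 15, 16, 17, 20]; color 2: [9, 10, 13, 14, 18, 19].
(χ(G) = 2 ≤ 2.)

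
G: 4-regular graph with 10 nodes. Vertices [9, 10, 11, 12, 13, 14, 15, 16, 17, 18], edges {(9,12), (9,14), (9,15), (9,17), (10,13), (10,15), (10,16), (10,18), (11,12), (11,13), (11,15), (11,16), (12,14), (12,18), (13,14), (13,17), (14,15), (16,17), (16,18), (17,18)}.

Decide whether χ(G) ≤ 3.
Yes, G is 3-colorable

A valid 3-coloring: color 1: [10, 11, 14, 17]; color 2: [12, 13, 15, 16]; color 3: [9, 18].
(χ(G) = 3 ≤ 3.)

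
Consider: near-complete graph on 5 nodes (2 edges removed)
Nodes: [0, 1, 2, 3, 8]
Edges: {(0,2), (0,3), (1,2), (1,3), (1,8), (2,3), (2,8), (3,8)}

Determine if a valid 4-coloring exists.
Yes, G is 4-colorable

A valid 4-coloring: color 1: [2]; color 2: [3]; color 3: [0, 8]; color 4: [1].
(χ(G) = 4 ≤ 4.)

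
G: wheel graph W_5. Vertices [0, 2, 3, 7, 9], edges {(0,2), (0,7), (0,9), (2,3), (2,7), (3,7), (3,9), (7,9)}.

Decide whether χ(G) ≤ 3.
Yes, G is 3-colorable

A valid 3-coloring: color 1: [7]; color 2: [2, 9]; color 3: [0, 3].
(χ(G) = 3 ≤ 3.)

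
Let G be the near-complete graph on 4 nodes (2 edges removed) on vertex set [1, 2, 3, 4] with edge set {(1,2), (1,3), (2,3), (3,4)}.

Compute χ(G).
χ(G) = 3

Clique number ω(G) = 3 (lower bound: χ ≥ ω).
The clique on [1, 2, 3] has size 3, forcing χ ≥ 3, and the coloring below uses 3 colors, so χ(G) = 3.
A valid 3-coloring: color 1: [3]; color 2: [2, 4]; color 3: [1].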